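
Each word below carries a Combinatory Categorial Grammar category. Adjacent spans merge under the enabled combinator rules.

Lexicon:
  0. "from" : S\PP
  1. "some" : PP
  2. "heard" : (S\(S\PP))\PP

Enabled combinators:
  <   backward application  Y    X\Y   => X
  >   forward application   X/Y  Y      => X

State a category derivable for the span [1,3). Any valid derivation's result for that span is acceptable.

S\(S\PP)

[0,3] S   <
  [0,1] "from" : S\PP
  [1,3] S\(S\PP)   <
    [1,2] "some" : PP
    [2,3] "heard" : (S\(S\PP))\PP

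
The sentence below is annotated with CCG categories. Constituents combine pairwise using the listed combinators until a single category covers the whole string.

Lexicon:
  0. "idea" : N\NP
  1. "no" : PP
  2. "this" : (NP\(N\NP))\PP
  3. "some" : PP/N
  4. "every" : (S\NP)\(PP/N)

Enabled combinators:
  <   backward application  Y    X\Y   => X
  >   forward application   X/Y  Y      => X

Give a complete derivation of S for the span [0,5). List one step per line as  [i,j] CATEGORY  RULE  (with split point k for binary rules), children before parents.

[0,1] N\NP  lex  "idea"
[1,2] PP  lex  "no"
[2,3] (NP\(N\NP))\PP  lex  "this"
[1,3] NP\(N\NP)  <  k=2
[0,3] NP  <  k=1
[3,4] PP/N  lex  "some"
[4,5] (S\NP)\(PP/N)  lex  "every"
[3,5] S\NP  <  k=4
[0,5] S  <  k=3

[0,5] S   <
  [0,3] NP   <
    [0,1] "idea" : N\NP
    [1,3] NP\(N\NP)   <
      [1,2] "no" : PP
      [2,3] "this" : (NP\(N\NP))\PP
  [3,5] S\NP   <
    [3,4] "some" : PP/N
    [4,5] "every" : (S\NP)\(PP/N)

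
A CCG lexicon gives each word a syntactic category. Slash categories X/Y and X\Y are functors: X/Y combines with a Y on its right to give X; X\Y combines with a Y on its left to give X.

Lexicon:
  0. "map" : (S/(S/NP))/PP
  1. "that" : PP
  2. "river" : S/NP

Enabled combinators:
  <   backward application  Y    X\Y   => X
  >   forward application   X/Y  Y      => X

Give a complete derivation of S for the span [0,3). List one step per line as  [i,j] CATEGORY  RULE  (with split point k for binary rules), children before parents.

[0,1] (S/(S/NP))/PP  lex  "map"
[1,2] PP  lex  "that"
[0,2] S/(S/NP)  >  k=1
[2,3] S/NP  lex  "river"
[0,3] S  >  k=2

[0,3] S   >
  [0,2] S/(S/NP)   >
    [0,1] "map" : (S/(S/NP))/PP
    [1,2] "that" : PP
  [2,3] "river" : S/NP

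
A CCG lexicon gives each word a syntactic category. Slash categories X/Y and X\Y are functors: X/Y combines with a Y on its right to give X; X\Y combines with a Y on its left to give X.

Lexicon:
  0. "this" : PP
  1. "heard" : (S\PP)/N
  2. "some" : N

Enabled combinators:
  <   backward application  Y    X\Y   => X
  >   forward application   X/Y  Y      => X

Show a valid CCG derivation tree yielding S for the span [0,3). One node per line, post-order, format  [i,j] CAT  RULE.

[0,3] S   <
  [0,1] "this" : PP
  [1,3] S\PP   >
    [1,2] "heard" : (S\PP)/N
    [2,3] "some" : N

[0,1] PP  lex  "this"
[1,2] (S\PP)/N  lex  "heard"
[2,3] N  lex  "some"
[1,3] S\PP  >  k=2
[0,3] S  <  k=1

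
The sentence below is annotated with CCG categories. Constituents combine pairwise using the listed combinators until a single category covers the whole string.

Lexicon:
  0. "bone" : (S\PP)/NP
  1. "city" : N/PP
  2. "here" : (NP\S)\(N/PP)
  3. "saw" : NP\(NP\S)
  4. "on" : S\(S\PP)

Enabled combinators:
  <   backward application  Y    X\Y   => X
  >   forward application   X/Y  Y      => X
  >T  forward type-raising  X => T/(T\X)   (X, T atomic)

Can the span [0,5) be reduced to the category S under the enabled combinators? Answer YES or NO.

[0,5] S   <
  [0,4] S\PP   >
    [0,1] "bone" : (S\PP)/NP
    [1,4] NP   <
      [1,3] NP\S   <
        [1,2] "city" : N/PP
        [2,3] "here" : (NP\S)\(N/PP)
      [3,4] "saw" : NP\(NP\S)
  [4,5] "on" : S\(S\PP)

YES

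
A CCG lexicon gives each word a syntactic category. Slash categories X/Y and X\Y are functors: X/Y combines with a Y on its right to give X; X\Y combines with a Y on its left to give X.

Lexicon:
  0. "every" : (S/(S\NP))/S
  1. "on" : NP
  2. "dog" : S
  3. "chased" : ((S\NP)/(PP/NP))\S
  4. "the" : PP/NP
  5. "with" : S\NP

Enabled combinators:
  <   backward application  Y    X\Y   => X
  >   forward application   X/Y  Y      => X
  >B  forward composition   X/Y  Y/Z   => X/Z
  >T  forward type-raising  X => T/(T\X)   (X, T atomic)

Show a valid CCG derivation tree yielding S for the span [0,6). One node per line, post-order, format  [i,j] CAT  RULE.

[0,1] (S/(S\NP))/S  lex  "every"
[1,2] NP  lex  "on"
[2,3] S  lex  "dog"
[3,4] ((S\NP)/(PP/NP))\S  lex  "chased"
[2,4] (S\NP)/(PP/NP)  <  k=3
[4,5] PP/NP  lex  "the"
[2,5] S\NP  >  k=4
[1,5] S  <  k=2
[0,5] S/(S\NP)  >  k=1
[5,6] S\NP  lex  "with"
[0,6] S  >  k=5

[0,6] S   >
  [0,5] S/(S\NP)   >
    [0,1] "every" : (S/(S\NP))/S
    [1,5] S   <
      [1,2] "on" : NP
      [2,5] S\NP   >
        [2,4] (S\NP)/(PP/NP)   <
          [2,3] "dog" : S
          [3,4] "chased" : ((S\NP)/(PP/NP))\S
        [4,5] "the" : PP/NP
  [5,6] "with" : S\NP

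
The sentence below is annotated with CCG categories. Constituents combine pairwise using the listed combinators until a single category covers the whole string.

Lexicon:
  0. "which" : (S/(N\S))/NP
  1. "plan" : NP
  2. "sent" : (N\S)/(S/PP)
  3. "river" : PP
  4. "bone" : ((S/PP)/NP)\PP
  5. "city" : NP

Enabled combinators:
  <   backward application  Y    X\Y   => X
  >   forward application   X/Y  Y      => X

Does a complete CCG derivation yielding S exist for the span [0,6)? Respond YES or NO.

YES

[0,6] S   >
  [0,2] S/(N\S)   >
    [0,1] "which" : (S/(N\S))/NP
    [1,2] "plan" : NP
  [2,6] N\S   >
    [2,3] "sent" : (N\S)/(S/PP)
    [3,6] S/PP   >
      [3,5] (S/PP)/NP   <
        [3,4] "river" : PP
        [4,5] "bone" : ((S/PP)/NP)\PP
      [5,6] "city" : NP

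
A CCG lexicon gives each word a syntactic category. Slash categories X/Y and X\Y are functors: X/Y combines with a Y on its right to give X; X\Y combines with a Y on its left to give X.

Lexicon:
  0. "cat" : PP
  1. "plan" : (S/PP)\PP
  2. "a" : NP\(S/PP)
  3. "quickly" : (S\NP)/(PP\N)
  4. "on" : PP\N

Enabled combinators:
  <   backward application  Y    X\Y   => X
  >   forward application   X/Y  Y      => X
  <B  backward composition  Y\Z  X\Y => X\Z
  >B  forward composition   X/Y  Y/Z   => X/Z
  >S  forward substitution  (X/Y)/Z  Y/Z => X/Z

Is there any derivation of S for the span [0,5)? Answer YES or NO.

[0,5] S   <
  [0,3] NP   <
    [0,2] S/PP   <
      [0,1] "cat" : PP
      [1,2] "plan" : (S/PP)\PP
    [2,3] "a" : NP\(S/PP)
  [3,5] S\NP   >
    [3,4] "quickly" : (S\NP)/(PP\N)
    [4,5] "on" : PP\N

YES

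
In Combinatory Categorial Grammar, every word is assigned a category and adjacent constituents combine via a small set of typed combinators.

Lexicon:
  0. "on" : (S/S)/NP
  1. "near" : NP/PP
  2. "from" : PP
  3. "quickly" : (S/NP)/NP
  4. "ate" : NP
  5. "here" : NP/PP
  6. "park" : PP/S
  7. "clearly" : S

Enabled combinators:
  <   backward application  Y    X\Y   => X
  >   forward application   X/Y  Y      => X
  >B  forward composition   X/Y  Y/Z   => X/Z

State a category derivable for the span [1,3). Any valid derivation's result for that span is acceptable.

NP

[0,8] S   >
  [0,6] S/PP   >B
    [0,3] S/S   >
      [0,1] "on" : (S/S)/NP
      [1,3] NP   >
        [1,2] "near" : NP/PP
        [2,3] "from" : PP
    [3,6] S/PP   >B
      [3,5] S/NP   >
        [3,4] "quickly" : (S/NP)/NP
        [4,5] "ate" : NP
      [5,6] "here" : NP/PP
  [6,8] PP   >
    [6,7] "park" : PP/S
    [7,8] "clearly" : S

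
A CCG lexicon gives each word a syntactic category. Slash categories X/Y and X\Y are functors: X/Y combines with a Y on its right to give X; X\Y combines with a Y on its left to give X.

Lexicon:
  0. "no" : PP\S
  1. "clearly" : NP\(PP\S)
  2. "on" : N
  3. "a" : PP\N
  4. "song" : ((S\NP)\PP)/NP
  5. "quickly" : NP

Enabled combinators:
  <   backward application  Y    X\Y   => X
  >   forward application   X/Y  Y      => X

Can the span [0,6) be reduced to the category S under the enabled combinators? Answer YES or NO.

YES

[0,6] S   <
  [0,2] NP   <
    [0,1] "no" : PP\S
    [1,2] "clearly" : NP\(PP\S)
  [2,6] S\NP   <
    [2,4] PP   <
      [2,3] "on" : N
      [3,4] "a" : PP\N
    [4,6] (S\NP)\PP   >
      [4,5] "song" : ((S\NP)\PP)/NP
      [5,6] "quickly" : NP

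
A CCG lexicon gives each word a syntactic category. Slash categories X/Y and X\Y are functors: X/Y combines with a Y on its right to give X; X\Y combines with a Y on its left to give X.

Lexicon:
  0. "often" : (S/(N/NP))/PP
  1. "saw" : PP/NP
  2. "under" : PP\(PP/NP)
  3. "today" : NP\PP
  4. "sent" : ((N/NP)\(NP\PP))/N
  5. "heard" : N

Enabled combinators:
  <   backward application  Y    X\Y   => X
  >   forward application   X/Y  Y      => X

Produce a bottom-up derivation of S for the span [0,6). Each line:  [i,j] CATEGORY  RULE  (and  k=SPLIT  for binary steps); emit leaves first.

[0,1] (S/(N/NP))/PP  lex  "often"
[1,2] PP/NP  lex  "saw"
[2,3] PP\(PP/NP)  lex  "under"
[1,3] PP  <  k=2
[0,3] S/(N/NP)  >  k=1
[3,4] NP\PP  lex  "today"
[4,5] ((N/NP)\(NP\PP))/N  lex  "sent"
[5,6] N  lex  "heard"
[4,6] (N/NP)\(NP\PP)  >  k=5
[3,6] N/NP  <  k=4
[0,6] S  >  k=3

[0,6] S   >
  [0,3] S/(N/NP)   >
    [0,1] "often" : (S/(N/NP))/PP
    [1,3] PP   <
      [1,2] "saw" : PP/NP
      [2,3] "under" : PP\(PP/NP)
  [3,6] N/NP   <
    [3,4] "today" : NP\PP
    [4,6] (N/NP)\(NP\PP)   >
      [4,5] "sent" : ((N/NP)\(NP\PP))/N
      [5,6] "heard" : N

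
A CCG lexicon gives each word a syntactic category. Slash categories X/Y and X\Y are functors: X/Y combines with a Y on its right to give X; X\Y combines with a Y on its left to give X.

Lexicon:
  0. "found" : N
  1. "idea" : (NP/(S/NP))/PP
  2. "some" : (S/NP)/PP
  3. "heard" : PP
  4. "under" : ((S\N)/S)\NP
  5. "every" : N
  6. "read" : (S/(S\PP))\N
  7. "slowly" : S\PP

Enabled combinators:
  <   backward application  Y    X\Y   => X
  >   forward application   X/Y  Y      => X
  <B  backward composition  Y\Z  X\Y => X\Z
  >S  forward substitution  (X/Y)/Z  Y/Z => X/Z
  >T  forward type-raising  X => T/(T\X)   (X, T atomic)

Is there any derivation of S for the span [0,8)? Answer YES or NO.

YES

[0,8] S   >
  [0,1] S/(S\N)   >T
    [0,1] "found" : N
  [1,8] S\N   >
    [1,5] (S\N)/S   <
      [1,4] NP   >
        [1,3] NP/PP   >S
          [1,2] "idea" : (NP/(S/NP))/PP
          [2,3] "some" : (S/NP)/PP
        [3,4] "heard" : PP
      [4,5] "under" : ((S\N)/S)\NP
    [5,8] S   >
      [5,7] S/(S\PP)   <
        [5,6] "every" : N
        [6,7] "read" : (S/(S\PP))\N
      [7,8] "slowly" : S\PP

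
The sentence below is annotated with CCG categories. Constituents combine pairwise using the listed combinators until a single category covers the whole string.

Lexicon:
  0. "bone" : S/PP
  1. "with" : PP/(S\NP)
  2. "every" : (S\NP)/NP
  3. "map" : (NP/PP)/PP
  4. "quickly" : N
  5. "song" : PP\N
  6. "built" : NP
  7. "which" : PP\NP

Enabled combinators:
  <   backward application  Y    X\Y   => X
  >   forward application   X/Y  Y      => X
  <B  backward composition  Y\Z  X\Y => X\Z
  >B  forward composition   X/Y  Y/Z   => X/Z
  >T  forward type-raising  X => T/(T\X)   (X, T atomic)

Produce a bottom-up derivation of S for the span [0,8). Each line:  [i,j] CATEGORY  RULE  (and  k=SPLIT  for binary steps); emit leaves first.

[0,1] S/PP  lex  "bone"
[1,2] PP/(S\NP)  lex  "with"
[2,3] (S\NP)/NP  lex  "every"
[1,3] PP/NP  >B  k=2
[0,3] S/NP  >B  k=1
[3,4] (NP/PP)/PP  lex  "map"
[4,5] N  lex  "quickly"
[5,6] PP\N  lex  "song"
[4,6] PP  <  k=5
[3,6] NP/PP  >  k=4
[0,6] S/PP  >B  k=3
[6,7] NP  lex  "built"
[6,7] PP/(PP\NP)  >T
[7,8] PP\NP  lex  "which"
[6,8] PP  >  k=7
[0,8] S  >  k=6

[0,8] S   >
  [0,6] S/PP   >B
    [0,3] S/NP   >B
      [0,1] "bone" : S/PP
      [1,3] PP/NP   >B
        [1,2] "with" : PP/(S\NP)
        [2,3] "every" : (S\NP)/NP
    [3,6] NP/PP   >
      [3,4] "map" : (NP/PP)/PP
      [4,6] PP   <
        [4,5] "quickly" : N
        [5,6] "song" : PP\N
  [6,8] PP   >
    [6,7] PP/(PP\NP)   >T
      [6,7] "built" : NP
    [7,8] "which" : PP\NP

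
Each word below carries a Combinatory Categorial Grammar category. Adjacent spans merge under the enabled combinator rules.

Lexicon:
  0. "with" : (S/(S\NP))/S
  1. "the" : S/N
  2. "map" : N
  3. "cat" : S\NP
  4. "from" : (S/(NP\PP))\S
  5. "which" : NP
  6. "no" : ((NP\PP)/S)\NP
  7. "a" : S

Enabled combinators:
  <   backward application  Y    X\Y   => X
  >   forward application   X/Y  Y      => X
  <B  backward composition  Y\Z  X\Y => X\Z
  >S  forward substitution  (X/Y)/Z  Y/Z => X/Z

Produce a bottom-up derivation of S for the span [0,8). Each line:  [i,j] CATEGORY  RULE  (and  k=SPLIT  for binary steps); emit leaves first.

[0,8] S   >
  [0,5] S/(NP\PP)   <
    [0,4] S   >
      [0,3] S/(S\NP)   >
        [0,1] "with" : (S/(S\NP))/S
        [1,3] S   >
          [1,2] "the" : S/N
          [2,3] "map" : N
      [3,4] "cat" : S\NP
    [4,5] "from" : (S/(NP\PP))\S
  [5,8] NP\PP   >
    [5,7] (NP\PP)/S   <
      [5,6] "which" : NP
      [6,7] "no" : ((NP\PP)/S)\NP
    [7,8] "a" : S

[0,1] (S/(S\NP))/S  lex  "with"
[1,2] S/N  lex  "the"
[2,3] N  lex  "map"
[1,3] S  >  k=2
[0,3] S/(S\NP)  >  k=1
[3,4] S\NP  lex  "cat"
[0,4] S  >  k=3
[4,5] (S/(NP\PP))\S  lex  "from"
[0,5] S/(NP\PP)  <  k=4
[5,6] NP  lex  "which"
[6,7] ((NP\PP)/S)\NP  lex  "no"
[5,7] (NP\PP)/S  <  k=6
[7,8] S  lex  "a"
[5,8] NP\PP  >  k=7
[0,8] S  >  k=5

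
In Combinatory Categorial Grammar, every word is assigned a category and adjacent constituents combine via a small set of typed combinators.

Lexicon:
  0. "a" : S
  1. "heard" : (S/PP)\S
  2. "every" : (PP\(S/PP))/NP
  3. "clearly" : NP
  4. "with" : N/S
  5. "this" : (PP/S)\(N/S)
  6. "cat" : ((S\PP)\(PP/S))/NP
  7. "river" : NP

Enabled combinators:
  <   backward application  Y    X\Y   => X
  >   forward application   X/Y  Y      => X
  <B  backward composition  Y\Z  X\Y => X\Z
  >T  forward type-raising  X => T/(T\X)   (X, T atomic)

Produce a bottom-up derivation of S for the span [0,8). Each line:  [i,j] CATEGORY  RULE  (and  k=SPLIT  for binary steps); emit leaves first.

[0,1] S  lex  "a"
[0,1] PP/(PP\S)  >T
[1,2] (S/PP)\S  lex  "heard"
[2,3] (PP\(S/PP))/NP  lex  "every"
[3,4] NP  lex  "clearly"
[2,4] PP\(S/PP)  >  k=3
[1,4] PP\S  <B  k=2
[0,4] PP  >  k=1
[4,5] N/S  lex  "with"
[5,6] (PP/S)\(N/S)  lex  "this"
[4,6] PP/S  <  k=5
[6,7] ((S\PP)\(PP/S))/NP  lex  "cat"
[7,8] NP  lex  "river"
[6,8] (S\PP)\(PP/S)  >  k=7
[4,8] S\PP  <  k=6
[0,8] S  <  k=4

[0,8] S   <
  [0,4] PP   >
    [0,1] PP/(PP\S)   >T
      [0,1] "a" : S
    [1,4] PP\S   <B
      [1,2] "heard" : (S/PP)\S
      [2,4] PP\(S/PP)   >
        [2,3] "every" : (PP\(S/PP))/NP
        [3,4] "clearly" : NP
  [4,8] S\PP   <
    [4,6] PP/S   <
      [4,5] "with" : N/S
      [5,6] "this" : (PP/S)\(N/S)
    [6,8] (S\PP)\(PP/S)   >
      [6,7] "cat" : ((S\PP)\(PP/S))/NP
      [7,8] "river" : NP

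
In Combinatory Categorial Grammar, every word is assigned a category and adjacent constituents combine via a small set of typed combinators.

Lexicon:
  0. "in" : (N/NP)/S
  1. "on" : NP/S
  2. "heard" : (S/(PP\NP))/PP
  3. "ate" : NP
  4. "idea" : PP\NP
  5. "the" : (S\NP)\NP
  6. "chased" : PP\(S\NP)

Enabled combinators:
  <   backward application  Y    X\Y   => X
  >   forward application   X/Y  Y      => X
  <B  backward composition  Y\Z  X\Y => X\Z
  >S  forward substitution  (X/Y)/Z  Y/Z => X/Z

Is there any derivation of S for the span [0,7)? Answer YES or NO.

(N/NP)/S NP/S (S/(PP\NP))/PP NP PP\NP (S\NP)\NP PP\(S\NP)
CKY chart[0,7] = {N}; S ∉ chart

NO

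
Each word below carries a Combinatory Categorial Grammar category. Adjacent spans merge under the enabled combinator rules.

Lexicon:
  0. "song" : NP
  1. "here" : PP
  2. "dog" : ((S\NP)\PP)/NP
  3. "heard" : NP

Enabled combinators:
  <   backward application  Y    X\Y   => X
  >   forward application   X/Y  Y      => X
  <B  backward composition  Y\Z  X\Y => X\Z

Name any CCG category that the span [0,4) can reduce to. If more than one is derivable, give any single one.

[0,4] S   <
  [0,1] "song" : NP
  [1,4] S\NP   <
    [1,2] "here" : PP
    [2,4] (S\NP)\PP   >
      [2,3] "dog" : ((S\NP)\PP)/NP
      [3,4] "heard" : NP

S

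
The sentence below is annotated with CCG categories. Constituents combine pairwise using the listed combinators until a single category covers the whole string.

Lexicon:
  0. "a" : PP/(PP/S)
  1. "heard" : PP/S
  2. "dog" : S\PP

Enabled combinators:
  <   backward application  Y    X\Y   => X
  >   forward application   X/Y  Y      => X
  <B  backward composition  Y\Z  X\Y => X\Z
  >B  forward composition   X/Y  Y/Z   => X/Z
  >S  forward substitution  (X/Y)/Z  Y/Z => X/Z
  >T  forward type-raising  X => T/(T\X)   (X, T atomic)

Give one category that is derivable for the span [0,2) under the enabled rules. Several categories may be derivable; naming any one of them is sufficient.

[0,3] S   <
  [0,2] PP   >
    [0,1] "a" : PP/(PP/S)
    [1,2] "heard" : PP/S
  [2,3] "dog" : S\PP

PP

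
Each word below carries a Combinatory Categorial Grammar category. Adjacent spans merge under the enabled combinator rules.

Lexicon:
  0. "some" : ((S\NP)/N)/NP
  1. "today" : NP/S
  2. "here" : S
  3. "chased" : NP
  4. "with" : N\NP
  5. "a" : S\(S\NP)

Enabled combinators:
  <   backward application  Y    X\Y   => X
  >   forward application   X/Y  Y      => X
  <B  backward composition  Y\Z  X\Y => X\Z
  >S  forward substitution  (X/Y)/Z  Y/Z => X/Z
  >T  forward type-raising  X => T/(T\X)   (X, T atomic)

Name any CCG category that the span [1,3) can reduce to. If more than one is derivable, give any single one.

NP

[0,6] S   <
  [0,5] S\NP   >
    [0,3] (S\NP)/N   >
      [0,1] "some" : ((S\NP)/N)/NP
      [1,3] NP   >
        [1,2] "today" : NP/S
        [2,3] "here" : S
    [3,5] N   <
      [3,4] "chased" : NP
      [4,5] "with" : N\NP
  [5,6] "a" : S\(S\NP)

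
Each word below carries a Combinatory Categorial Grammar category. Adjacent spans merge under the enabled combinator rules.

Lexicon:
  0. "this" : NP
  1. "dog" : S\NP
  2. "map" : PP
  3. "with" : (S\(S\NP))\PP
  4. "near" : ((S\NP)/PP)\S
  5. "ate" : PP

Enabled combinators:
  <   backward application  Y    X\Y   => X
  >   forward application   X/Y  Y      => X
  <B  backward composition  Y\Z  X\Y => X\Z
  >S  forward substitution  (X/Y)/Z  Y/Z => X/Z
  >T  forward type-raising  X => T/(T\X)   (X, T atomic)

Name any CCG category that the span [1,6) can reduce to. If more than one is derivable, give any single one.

[0,6] S   <
  [0,1] "this" : NP
  [1,6] S\NP   >
    [1,5] (S\NP)/PP   <
      [1,4] S   <
        [1,2] "dog" : S\NP
        [2,4] S\(S\NP)   <
          [2,3] "map" : PP
          [3,4] "with" : (S\(S\NP))\PP
      [4,5] "near" : ((S\NP)/PP)\S
    [5,6] "ate" : PP

S\NP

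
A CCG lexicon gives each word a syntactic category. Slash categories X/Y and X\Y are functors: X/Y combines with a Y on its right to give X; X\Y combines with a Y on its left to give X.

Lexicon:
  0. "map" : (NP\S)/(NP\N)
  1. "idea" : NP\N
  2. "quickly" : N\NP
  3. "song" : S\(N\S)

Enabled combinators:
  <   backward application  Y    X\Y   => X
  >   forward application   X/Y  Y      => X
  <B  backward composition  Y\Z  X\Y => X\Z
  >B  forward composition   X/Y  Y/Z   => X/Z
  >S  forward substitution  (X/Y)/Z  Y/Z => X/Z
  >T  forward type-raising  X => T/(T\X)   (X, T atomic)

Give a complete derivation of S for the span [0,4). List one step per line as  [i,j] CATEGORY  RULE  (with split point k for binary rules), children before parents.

[0,4] S   <
  [0,3] N\S   <B
    [0,2] NP\S   >
      [0,1] "map" : (NP\S)/(NP\N)
      [1,2] "idea" : NP\N
    [2,3] "quickly" : N\NP
  [3,4] "song" : S\(N\S)

[0,1] (NP\S)/(NP\N)  lex  "map"
[1,2] NP\N  lex  "idea"
[0,2] NP\S  >  k=1
[2,3] N\NP  lex  "quickly"
[0,3] N\S  <B  k=2
[3,4] S\(N\S)  lex  "song"
[0,4] S  <  k=3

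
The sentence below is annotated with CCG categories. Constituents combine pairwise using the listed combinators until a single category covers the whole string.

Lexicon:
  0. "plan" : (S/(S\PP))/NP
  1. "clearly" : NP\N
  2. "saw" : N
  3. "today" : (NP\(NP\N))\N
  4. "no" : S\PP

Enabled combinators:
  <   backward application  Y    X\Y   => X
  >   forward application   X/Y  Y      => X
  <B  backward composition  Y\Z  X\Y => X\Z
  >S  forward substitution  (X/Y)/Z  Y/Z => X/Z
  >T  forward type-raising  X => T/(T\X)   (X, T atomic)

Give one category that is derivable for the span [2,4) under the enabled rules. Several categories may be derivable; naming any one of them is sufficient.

NP\(NP\N)

[0,5] S   >
  [0,4] S/(S\PP)   >
    [0,1] "plan" : (S/(S\PP))/NP
    [1,4] NP   <
      [1,2] "clearly" : NP\N
      [2,4] NP\(NP\N)   <
        [2,3] "saw" : N
        [3,4] "today" : (NP\(NP\N))\N
  [4,5] "no" : S\PP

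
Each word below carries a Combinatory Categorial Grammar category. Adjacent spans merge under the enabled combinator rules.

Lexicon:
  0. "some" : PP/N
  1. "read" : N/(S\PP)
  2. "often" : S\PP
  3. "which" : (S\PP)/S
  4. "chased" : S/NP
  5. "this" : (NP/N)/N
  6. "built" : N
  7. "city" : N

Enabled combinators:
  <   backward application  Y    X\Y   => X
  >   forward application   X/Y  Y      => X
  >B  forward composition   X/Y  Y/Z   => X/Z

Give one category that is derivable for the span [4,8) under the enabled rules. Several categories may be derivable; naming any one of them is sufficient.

S

[0,8] S   <
  [0,3] PP   >
    [0,1] "some" : PP/N
    [1,3] N   >
      [1,2] "read" : N/(S\PP)
      [2,3] "often" : S\PP
  [3,8] S\PP   >
    [3,4] "which" : (S\PP)/S
    [4,8] S   >
      [4,5] "chased" : S/NP
      [5,8] NP   >
        [5,7] NP/N   >
          [5,6] "this" : (NP/N)/N
          [6,7] "built" : N
        [7,8] "city" : N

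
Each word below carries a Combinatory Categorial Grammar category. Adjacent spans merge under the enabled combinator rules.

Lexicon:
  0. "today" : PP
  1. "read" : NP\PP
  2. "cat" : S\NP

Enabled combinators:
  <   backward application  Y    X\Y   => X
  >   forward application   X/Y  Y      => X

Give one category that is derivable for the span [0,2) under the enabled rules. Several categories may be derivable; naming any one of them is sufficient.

NP

[0,3] S   <
  [0,2] NP   <
    [0,1] "today" : PP
    [1,2] "read" : NP\PP
  [2,3] "cat" : S\NP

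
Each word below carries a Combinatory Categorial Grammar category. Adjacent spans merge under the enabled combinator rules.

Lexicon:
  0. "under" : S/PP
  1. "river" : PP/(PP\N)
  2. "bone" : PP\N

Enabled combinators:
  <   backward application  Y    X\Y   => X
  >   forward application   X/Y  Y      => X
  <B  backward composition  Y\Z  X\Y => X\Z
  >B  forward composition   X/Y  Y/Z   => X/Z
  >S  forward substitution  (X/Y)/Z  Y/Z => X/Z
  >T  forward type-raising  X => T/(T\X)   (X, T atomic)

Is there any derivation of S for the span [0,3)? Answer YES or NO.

[0,3] S   >
  [0,1] "under" : S/PP
  [1,3] PP   >
    [1,2] "river" : PP/(PP\N)
    [2,3] "bone" : PP\N

YES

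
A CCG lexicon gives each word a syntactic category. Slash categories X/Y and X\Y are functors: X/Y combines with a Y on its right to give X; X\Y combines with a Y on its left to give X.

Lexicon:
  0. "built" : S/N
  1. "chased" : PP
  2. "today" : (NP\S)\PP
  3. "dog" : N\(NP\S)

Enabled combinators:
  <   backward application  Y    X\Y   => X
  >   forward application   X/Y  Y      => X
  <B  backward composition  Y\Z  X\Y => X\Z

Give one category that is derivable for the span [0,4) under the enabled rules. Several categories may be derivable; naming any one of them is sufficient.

S

[0,4] S   >
  [0,1] "built" : S/N
  [1,4] N   <
    [1,2] "chased" : PP
    [2,4] N\PP   <B
      [2,3] "today" : (NP\S)\PP
      [3,4] "dog" : N\(NP\S)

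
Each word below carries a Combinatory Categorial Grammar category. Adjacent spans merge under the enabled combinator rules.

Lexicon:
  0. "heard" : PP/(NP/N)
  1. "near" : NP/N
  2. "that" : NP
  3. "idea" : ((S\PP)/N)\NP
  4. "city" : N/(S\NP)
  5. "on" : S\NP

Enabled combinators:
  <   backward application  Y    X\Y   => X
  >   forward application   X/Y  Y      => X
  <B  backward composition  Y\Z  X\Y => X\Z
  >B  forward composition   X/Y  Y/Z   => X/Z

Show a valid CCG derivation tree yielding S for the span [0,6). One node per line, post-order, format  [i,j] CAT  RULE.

[0,6] S   <
  [0,2] PP   >
    [0,1] "heard" : PP/(NP/N)
    [1,2] "near" : NP/N
  [2,6] S\PP   >
    [2,4] (S\PP)/N   <
      [2,3] "that" : NP
      [3,4] "idea" : ((S\PP)/N)\NP
    [4,6] N   >
      [4,5] "city" : N/(S\NP)
      [5,6] "on" : S\NP

[0,1] PP/(NP/N)  lex  "heard"
[1,2] NP/N  lex  "near"
[0,2] PP  >  k=1
[2,3] NP  lex  "that"
[3,4] ((S\PP)/N)\NP  lex  "idea"
[2,4] (S\PP)/N  <  k=3
[4,5] N/(S\NP)  lex  "city"
[5,6] S\NP  lex  "on"
[4,6] N  >  k=5
[2,6] S\PP  >  k=4
[0,6] S  <  k=2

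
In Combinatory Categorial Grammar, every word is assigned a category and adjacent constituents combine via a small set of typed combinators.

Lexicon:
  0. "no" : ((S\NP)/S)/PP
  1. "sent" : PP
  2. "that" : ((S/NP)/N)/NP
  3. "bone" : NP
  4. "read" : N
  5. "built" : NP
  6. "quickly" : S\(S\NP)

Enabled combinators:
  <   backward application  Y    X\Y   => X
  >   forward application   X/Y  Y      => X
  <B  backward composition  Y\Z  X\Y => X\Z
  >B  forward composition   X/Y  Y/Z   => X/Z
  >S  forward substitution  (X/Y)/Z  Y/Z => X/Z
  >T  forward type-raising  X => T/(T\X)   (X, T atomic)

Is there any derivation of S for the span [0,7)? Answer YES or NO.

[0,7] S   <
  [0,6] S\NP   >
    [0,2] (S\NP)/S   >
      [0,1] "no" : ((S\NP)/S)/PP
      [1,2] "sent" : PP
    [2,6] S   >
      [2,5] S/NP   >
        [2,4] (S/NP)/N   >
          [2,3] "that" : ((S/NP)/N)/NP
          [3,4] "bone" : NP
        [4,5] "read" : N
      [5,6] "built" : NP
  [6,7] "quickly" : S\(S\NP)

YES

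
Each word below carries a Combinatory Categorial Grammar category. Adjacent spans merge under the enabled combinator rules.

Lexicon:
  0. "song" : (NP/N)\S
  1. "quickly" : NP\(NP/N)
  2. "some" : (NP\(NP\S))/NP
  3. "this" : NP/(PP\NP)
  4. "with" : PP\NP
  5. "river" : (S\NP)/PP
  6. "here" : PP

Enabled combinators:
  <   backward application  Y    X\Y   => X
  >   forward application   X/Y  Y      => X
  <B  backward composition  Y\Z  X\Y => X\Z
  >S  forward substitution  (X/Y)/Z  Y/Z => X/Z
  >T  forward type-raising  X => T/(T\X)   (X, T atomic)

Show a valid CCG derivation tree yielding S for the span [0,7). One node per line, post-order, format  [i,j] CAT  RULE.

[0,1] (NP/N)\S  lex  "song"
[1,2] NP\(NP/N)  lex  "quickly"
[0,2] NP\S  <B  k=1
[2,3] (NP\(NP\S))/NP  lex  "some"
[3,4] NP/(PP\NP)  lex  "this"
[4,5] PP\NP  lex  "with"
[3,5] NP  >  k=4
[2,5] NP\(NP\S)  >  k=3
[0,5] NP  <  k=2
[5,6] (S\NP)/PP  lex  "river"
[6,7] PP  lex  "here"
[5,7] S\NP  >  k=6
[0,7] S  <  k=5

[0,7] S   <
  [0,5] NP   <
    [0,2] NP\S   <B
      [0,1] "song" : (NP/N)\S
      [1,2] "quickly" : NP\(NP/N)
    [2,5] NP\(NP\S)   >
      [2,3] "some" : (NP\(NP\S))/NP
      [3,5] NP   >
        [3,4] "this" : NP/(PP\NP)
        [4,5] "with" : PP\NP
  [5,7] S\NP   >
    [5,6] "river" : (S\NP)/PP
    [6,7] "here" : PP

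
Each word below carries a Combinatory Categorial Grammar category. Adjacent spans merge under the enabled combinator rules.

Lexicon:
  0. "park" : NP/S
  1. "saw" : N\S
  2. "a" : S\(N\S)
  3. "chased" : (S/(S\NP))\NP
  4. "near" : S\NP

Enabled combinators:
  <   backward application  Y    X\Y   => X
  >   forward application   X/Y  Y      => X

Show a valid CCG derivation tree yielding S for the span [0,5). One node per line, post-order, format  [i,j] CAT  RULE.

[0,5] S   >
  [0,4] S/(S\NP)   <
    [0,3] NP   >
      [0,1] "park" : NP/S
      [1,3] S   <
        [1,2] "saw" : N\S
        [2,3] "a" : S\(N\S)
    [3,4] "chased" : (S/(S\NP))\NP
  [4,5] "near" : S\NP

[0,1] NP/S  lex  "park"
[1,2] N\S  lex  "saw"
[2,3] S\(N\S)  lex  "a"
[1,3] S  <  k=2
[0,3] NP  >  k=1
[3,4] (S/(S\NP))\NP  lex  "chased"
[0,4] S/(S\NP)  <  k=3
[4,5] S\NP  lex  "near"
[0,5] S  >  k=4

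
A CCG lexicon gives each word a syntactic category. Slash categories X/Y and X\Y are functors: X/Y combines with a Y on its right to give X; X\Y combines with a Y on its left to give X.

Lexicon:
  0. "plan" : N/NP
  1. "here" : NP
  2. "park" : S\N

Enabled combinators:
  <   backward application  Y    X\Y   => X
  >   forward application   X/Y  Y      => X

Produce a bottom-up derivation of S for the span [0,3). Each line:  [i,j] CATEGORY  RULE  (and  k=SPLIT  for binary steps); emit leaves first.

[0,3] S   <
  [0,2] N   >
    [0,1] "plan" : N/NP
    [1,2] "here" : NP
  [2,3] "park" : S\N

[0,1] N/NP  lex  "plan"
[1,2] NP  lex  "here"
[0,2] N  >  k=1
[2,3] S\N  lex  "park"
[0,3] S  <  k=2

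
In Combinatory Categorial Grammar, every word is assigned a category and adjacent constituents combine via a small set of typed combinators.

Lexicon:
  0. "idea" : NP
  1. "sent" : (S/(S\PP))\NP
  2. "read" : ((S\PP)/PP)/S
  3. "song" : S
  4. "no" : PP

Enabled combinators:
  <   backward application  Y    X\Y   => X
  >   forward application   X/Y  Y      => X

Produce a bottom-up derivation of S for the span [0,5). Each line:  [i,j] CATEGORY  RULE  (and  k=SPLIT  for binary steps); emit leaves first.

[0,5] S   >
  [0,2] S/(S\PP)   <
    [0,1] "idea" : NP
    [1,2] "sent" : (S/(S\PP))\NP
  [2,5] S\PP   >
    [2,4] (S\PP)/PP   >
      [2,3] "read" : ((S\PP)/PP)/S
      [3,4] "song" : S
    [4,5] "no" : PP

[0,1] NP  lex  "idea"
[1,2] (S/(S\PP))\NP  lex  "sent"
[0,2] S/(S\PP)  <  k=1
[2,3] ((S\PP)/PP)/S  lex  "read"
[3,4] S  lex  "song"
[2,4] (S\PP)/PP  >  k=3
[4,5] PP  lex  "no"
[2,5] S\PP  >  k=4
[0,5] S  >  k=2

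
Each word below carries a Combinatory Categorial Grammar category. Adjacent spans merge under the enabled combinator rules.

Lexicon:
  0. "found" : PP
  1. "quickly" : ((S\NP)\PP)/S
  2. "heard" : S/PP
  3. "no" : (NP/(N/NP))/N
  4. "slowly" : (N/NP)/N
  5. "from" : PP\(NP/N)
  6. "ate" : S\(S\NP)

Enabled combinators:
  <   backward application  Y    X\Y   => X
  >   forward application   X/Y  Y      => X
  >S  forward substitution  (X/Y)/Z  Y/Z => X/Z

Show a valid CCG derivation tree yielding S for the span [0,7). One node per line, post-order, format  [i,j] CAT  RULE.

[0,7] S   <
  [0,6] S\NP   <
    [0,1] "found" : PP
    [1,6] (S\NP)\PP   >
      [1,2] "quickly" : ((S\NP)\PP)/S
      [2,6] S   >
        [2,3] "heard" : S/PP
        [3,6] PP   <
          [3,5] NP/N   >S
            [3,4] "no" : (NP/(N/NP))/N
            [4,5] "slowly" : (N/NP)/N
          [5,6] "from" : PP\(NP/N)
  [6,7] "ate" : S\(S\NP)

[0,1] PP  lex  "found"
[1,2] ((S\NP)\PP)/S  lex  "quickly"
[2,3] S/PP  lex  "heard"
[3,4] (NP/(N/NP))/N  lex  "no"
[4,5] (N/NP)/N  lex  "slowly"
[3,5] NP/N  >S  k=4
[5,6] PP\(NP/N)  lex  "from"
[3,6] PP  <  k=5
[2,6] S  >  k=3
[1,6] (S\NP)\PP  >  k=2
[0,6] S\NP  <  k=1
[6,7] S\(S\NP)  lex  "ate"
[0,7] S  <  k=6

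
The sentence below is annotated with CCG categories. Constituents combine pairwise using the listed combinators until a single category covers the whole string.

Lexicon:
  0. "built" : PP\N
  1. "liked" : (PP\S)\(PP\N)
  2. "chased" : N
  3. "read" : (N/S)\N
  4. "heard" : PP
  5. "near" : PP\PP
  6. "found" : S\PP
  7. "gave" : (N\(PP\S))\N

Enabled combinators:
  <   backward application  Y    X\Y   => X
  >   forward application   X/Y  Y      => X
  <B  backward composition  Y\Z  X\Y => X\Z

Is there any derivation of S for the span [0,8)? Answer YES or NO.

PP\N (PP\S)\(PP\N) N (N/S)\N PP PP\PP S\PP (N\(PP\S))\N
CKY chart[0,8] = {N}; S ∉ chart

NO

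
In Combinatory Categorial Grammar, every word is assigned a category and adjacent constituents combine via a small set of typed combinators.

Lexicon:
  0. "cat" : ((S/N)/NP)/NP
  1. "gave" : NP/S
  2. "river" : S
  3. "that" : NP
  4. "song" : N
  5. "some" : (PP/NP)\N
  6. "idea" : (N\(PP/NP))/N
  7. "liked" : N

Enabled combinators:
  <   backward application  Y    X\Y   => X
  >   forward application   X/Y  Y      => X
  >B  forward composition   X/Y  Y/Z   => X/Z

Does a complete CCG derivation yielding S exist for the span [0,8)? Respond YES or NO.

YES

[0,8] S   >
  [0,4] S/N   >
    [0,3] (S/N)/NP   >
      [0,1] "cat" : ((S/N)/NP)/NP
      [1,3] NP   >
        [1,2] "gave" : NP/S
        [2,3] "river" : S
    [3,4] "that" : NP
  [4,8] N   <
    [4,6] PP/NP   <
      [4,5] "song" : N
      [5,6] "some" : (PP/NP)\N
    [6,8] N\(PP/NP)   >
      [6,7] "idea" : (N\(PP/NP))/N
      [7,8] "liked" : N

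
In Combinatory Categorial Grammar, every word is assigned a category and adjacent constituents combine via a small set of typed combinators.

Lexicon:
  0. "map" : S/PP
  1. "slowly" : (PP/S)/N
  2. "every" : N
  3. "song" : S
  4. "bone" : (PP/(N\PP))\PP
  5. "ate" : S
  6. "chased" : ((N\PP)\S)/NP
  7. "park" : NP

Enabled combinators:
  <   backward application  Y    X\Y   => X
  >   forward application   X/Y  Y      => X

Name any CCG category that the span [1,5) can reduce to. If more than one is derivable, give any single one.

[0,8] S   >
  [0,1] "map" : S/PP
  [1,8] PP   >
    [1,5] PP/(N\PP)   <
      [1,4] PP   >
        [1,3] PP/S   >
          [1,2] "slowly" : (PP/S)/N
          [2,3] "every" : N
        [3,4] "song" : S
      [4,5] "bone" : (PP/(N\PP))\PP
    [5,8] N\PP   <
      [5,6] "ate" : S
      [6,8] (N\PP)\S   >
        [6,7] "chased" : ((N\PP)\S)/NP
        [7,8] "park" : NP

PP/(N\PP)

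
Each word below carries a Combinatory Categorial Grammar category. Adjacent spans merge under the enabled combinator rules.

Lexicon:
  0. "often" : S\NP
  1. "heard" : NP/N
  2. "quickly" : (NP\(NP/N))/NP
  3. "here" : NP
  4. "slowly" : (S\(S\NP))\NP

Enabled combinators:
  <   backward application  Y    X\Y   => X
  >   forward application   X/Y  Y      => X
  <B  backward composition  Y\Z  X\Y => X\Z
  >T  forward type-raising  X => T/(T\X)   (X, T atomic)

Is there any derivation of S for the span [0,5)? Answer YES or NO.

YES

[0,5] S   <
  [0,1] "often" : S\NP
  [1,5] S\(S\NP)   <
    [1,4] NP   <
      [1,2] "heard" : NP/N
      [2,4] NP\(NP/N)   >
        [2,3] "quickly" : (NP\(NP/N))/NP
        [3,4] "here" : NP
    [4,5] "slowly" : (S\(S\NP))\NP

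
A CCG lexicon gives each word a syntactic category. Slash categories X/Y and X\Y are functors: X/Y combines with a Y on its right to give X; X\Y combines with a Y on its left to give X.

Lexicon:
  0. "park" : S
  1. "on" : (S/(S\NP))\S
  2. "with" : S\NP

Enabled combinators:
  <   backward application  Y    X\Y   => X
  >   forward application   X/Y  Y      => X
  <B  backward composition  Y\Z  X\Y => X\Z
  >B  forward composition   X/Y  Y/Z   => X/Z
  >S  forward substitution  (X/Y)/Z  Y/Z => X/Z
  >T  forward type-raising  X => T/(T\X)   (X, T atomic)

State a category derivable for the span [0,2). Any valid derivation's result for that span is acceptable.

S/(S\NP)

[0,3] S   >
  [0,2] S/(S\NP)   <
    [0,1] "park" : S
    [1,2] "on" : (S/(S\NP))\S
  [2,3] "with" : S\NP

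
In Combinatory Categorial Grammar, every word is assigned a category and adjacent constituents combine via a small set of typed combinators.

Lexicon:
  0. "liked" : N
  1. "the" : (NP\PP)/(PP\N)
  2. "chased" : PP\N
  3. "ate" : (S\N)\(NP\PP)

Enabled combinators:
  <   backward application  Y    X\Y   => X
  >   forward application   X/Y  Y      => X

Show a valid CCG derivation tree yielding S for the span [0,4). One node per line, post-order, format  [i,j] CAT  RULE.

[0,4] S   <
  [0,1] "liked" : N
  [1,4] S\N   <
    [1,3] NP\PP   >
      [1,2] "the" : (NP\PP)/(PP\N)
      [2,3] "chased" : PP\N
    [3,4] "ate" : (S\N)\(NP\PP)

[0,1] N  lex  "liked"
[1,2] (NP\PP)/(PP\N)  lex  "the"
[2,3] PP\N  lex  "chased"
[1,3] NP\PP  >  k=2
[3,4] (S\N)\(NP\PP)  lex  "ate"
[1,4] S\N  <  k=3
[0,4] S  <  k=1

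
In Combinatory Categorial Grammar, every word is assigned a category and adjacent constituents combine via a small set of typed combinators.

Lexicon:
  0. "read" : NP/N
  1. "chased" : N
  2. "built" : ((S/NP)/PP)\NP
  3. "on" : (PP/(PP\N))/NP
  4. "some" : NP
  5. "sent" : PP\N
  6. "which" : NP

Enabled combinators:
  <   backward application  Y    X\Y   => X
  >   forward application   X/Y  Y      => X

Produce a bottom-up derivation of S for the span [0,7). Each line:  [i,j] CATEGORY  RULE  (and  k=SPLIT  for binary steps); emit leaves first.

[0,1] NP/N  lex  "read"
[1,2] N  lex  "chased"
[0,2] NP  >  k=1
[2,3] ((S/NP)/PP)\NP  lex  "built"
[0,3] (S/NP)/PP  <  k=2
[3,4] (PP/(PP\N))/NP  lex  "on"
[4,5] NP  lex  "some"
[3,5] PP/(PP\N)  >  k=4
[5,6] PP\N  lex  "sent"
[3,6] PP  >  k=5
[0,6] S/NP  >  k=3
[6,7] NP  lex  "which"
[0,7] S  >  k=6

[0,7] S   >
  [0,6] S/NP   >
    [0,3] (S/NP)/PP   <
      [0,2] NP   >
        [0,1] "read" : NP/N
        [1,2] "chased" : N
      [2,3] "built" : ((S/NP)/PP)\NP
    [3,6] PP   >
      [3,5] PP/(PP\N)   >
        [3,4] "on" : (PP/(PP\N))/NP
        [4,5] "some" : NP
      [5,6] "sent" : PP\N
  [6,7] "which" : NP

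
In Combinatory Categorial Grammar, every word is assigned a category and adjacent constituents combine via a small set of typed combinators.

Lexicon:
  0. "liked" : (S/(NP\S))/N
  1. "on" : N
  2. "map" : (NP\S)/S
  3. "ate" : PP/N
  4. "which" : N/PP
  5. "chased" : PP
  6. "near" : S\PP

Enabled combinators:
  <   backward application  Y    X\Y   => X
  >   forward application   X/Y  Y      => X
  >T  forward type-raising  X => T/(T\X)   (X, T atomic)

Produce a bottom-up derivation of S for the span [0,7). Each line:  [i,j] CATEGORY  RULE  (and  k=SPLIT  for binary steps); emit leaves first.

[0,1] (S/(NP\S))/N  lex  "liked"
[1,2] N  lex  "on"
[0,2] S/(NP\S)  >  k=1
[2,3] (NP\S)/S  lex  "map"
[3,4] PP/N  lex  "ate"
[4,5] N/PP  lex  "which"
[5,6] PP  lex  "chased"
[4,6] N  >  k=5
[3,6] PP  >  k=4
[6,7] S\PP  lex  "near"
[3,7] S  <  k=6
[2,7] NP\S  >  k=3
[0,7] S  >  k=2

[0,7] S   >
  [0,2] S/(NP\S)   >
    [0,1] "liked" : (S/(NP\S))/N
    [1,2] "on" : N
  [2,7] NP\S   >
    [2,3] "map" : (NP\S)/S
    [3,7] S   <
      [3,6] PP   >
        [3,4] "ate" : PP/N
        [4,6] N   >
          [4,5] "which" : N/PP
          [5,6] "chased" : PP
      [6,7] "near" : S\PP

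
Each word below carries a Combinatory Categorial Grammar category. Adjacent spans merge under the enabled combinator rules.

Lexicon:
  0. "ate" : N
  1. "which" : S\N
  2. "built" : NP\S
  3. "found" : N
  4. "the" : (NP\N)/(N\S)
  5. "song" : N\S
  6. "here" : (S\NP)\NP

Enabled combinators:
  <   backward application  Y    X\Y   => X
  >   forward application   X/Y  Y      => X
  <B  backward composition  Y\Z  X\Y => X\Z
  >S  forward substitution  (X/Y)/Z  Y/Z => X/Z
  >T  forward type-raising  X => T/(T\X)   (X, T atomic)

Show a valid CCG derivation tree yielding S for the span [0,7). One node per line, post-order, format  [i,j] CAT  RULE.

[0,7] S   <
  [0,3] NP   <
    [0,2] S   <
      [0,1] "ate" : N
      [1,2] "which" : S\N
    [2,3] "built" : NP\S
  [3,7] S\NP   <
    [3,6] NP   <
      [3,4] "found" : N
      [4,6] NP\N   >
        [4,5] "the" : (NP\N)/(N\S)
        [5,6] "song" : N\S
    [6,7] "here" : (S\NP)\NP

[0,1] N  lex  "ate"
[1,2] S\N  lex  "which"
[0,2] S  <  k=1
[2,3] NP\S  lex  "built"
[0,3] NP  <  k=2
[3,4] N  lex  "found"
[4,5] (NP\N)/(N\S)  lex  "the"
[5,6] N\S  lex  "song"
[4,6] NP\N  >  k=5
[3,6] NP  <  k=4
[6,7] (S\NP)\NP  lex  "here"
[3,7] S\NP  <  k=6
[0,7] S  <  k=3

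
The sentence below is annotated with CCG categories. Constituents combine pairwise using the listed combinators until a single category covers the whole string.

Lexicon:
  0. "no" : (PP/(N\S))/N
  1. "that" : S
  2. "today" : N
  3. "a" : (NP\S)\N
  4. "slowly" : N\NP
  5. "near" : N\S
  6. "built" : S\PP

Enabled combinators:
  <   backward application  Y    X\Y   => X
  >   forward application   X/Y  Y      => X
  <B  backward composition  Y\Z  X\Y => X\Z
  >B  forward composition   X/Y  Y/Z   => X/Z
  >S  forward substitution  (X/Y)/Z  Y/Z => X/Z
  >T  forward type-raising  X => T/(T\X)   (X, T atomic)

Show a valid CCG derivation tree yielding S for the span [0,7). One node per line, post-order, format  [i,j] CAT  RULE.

[0,7] S   <
  [0,6] PP   >
    [0,5] PP/(N\S)   >
      [0,1] "no" : (PP/(N\S))/N
      [1,5] N   <
        [1,4] NP   <
          [1,2] "that" : S
          [2,4] NP\S   <
            [2,3] "today" : N
            [3,4] "a" : (NP\S)\N
        [4,5] "slowly" : N\NP
    [5,6] "near" : N\S
  [6,7] "built" : S\PP

[0,1] (PP/(N\S))/N  lex  "no"
[1,2] S  lex  "that"
[2,3] N  lex  "today"
[3,4] (NP\S)\N  lex  "a"
[2,4] NP\S  <  k=3
[1,4] NP  <  k=2
[4,5] N\NP  lex  "slowly"
[1,5] N  <  k=4
[0,5] PP/(N\S)  >  k=1
[5,6] N\S  lex  "near"
[0,6] PP  >  k=5
[6,7] S\PP  lex  "built"
[0,7] S  <  k=6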